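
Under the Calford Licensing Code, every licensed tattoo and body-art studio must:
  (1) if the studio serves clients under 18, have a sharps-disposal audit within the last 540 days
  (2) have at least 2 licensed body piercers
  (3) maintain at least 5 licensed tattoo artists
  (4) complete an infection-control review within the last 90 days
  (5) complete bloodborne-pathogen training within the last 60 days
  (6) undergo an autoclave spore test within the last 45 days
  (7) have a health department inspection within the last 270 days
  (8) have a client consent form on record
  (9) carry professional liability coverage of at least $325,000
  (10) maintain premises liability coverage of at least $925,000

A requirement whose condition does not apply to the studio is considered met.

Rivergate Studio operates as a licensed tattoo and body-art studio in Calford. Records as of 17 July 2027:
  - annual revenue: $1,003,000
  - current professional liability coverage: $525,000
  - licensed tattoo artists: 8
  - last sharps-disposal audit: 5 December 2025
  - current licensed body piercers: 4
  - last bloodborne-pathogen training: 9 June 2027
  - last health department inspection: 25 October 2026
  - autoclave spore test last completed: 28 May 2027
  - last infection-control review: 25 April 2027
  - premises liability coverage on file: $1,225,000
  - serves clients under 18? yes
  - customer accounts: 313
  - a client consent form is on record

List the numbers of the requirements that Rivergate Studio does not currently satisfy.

1. condition 'serves clients under 18' holds; sharps-disposal audit 589 days ago vs limit 540 → not met
2. licensed body piercers 4 ≥ 2 → met
3. licensed tattoo artists 8 ≥ 5 → met
4. infection-control review 83 days ago vs limit 90 → met
5. bloodborne-pathogen training 38 days ago vs limit 60 → met
6. autoclave spore test 50 days ago vs limit 45 → not met
7. health department inspection 265 days ago vs limit 270 → met
8. client consent form present → met
9. professional liability coverage $525,000 ≥ $325,000 → met
10. premises liability coverage $1,225,000 ≥ $925,000 → met
Not met: 1, 6

1, 6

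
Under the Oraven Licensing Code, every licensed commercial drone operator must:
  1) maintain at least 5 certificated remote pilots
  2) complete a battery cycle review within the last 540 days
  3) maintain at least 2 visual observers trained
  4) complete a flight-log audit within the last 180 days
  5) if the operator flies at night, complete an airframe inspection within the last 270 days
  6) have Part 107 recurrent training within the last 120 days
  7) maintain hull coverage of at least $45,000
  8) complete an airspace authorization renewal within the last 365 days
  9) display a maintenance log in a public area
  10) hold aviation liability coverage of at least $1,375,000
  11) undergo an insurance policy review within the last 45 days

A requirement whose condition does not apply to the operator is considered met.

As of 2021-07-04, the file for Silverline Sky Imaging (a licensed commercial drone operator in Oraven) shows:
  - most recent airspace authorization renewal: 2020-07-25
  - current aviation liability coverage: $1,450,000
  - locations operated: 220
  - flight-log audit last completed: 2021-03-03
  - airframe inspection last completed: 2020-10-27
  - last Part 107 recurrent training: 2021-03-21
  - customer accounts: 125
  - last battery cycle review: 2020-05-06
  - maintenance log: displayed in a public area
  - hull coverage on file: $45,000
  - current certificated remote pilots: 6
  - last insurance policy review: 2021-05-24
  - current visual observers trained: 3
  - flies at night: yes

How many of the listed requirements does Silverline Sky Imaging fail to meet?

0

1. certificated remote pilots 6 ≥ 5 → met
2. battery cycle review 424 days ago vs limit 540 → met
3. visual observers trained 3 ≥ 2 → met
4. flight-log audit 123 days ago vs limit 180 → met
5. condition 'flies at night' holds; airframe inspection 250 days ago vs limit 270 → met
6. Part 107 recurrent training 105 days ago vs limit 120 → met
7. hull coverage $45,000 ≥ $45,000 → met
8. airspace authorization renewal 344 days ago vs limit 365 → met
9. maintenance log present → met
10. aviation liability coverage $1,450,000 ≥ $1,375,000 → met
11. insurance policy review 41 days ago vs limit 45 → met
Not met: 0 of 11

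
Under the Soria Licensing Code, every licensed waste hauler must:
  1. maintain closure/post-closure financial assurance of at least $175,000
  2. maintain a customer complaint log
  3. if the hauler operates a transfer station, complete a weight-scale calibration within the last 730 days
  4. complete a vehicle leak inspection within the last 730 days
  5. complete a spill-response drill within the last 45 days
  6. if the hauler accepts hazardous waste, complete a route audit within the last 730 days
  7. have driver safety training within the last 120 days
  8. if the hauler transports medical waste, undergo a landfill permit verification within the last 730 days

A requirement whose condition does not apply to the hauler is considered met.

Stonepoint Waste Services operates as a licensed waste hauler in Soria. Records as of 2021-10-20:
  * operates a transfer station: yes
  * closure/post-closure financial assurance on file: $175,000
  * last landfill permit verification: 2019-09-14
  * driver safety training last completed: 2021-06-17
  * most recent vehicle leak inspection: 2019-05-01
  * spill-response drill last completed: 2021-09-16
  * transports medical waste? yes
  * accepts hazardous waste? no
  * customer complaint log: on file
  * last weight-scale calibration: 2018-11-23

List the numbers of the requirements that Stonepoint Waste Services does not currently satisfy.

3, 4, 7, 8

1. closure/post-closure financial assurance $175,000 ≥ $175,000 → met
2. customer complaint log present → met
3. condition 'operates a transfer station' holds; weight-scale calibration 1062 days ago vs limit 730 → not met
4. vehicle leak inspection 903 days ago vs limit 730 → not met
5. spill-response drill 34 days ago vs limit 45 → met
6. condition 'accepts hazardous waste' does not hold → requirement n/a → met
7. driver safety training 125 days ago vs limit 120 → not met
8. condition 'transports medical waste' holds; landfill permit verification 767 days ago vs limit 730 → not met
Not met: 3, 4, 7, 8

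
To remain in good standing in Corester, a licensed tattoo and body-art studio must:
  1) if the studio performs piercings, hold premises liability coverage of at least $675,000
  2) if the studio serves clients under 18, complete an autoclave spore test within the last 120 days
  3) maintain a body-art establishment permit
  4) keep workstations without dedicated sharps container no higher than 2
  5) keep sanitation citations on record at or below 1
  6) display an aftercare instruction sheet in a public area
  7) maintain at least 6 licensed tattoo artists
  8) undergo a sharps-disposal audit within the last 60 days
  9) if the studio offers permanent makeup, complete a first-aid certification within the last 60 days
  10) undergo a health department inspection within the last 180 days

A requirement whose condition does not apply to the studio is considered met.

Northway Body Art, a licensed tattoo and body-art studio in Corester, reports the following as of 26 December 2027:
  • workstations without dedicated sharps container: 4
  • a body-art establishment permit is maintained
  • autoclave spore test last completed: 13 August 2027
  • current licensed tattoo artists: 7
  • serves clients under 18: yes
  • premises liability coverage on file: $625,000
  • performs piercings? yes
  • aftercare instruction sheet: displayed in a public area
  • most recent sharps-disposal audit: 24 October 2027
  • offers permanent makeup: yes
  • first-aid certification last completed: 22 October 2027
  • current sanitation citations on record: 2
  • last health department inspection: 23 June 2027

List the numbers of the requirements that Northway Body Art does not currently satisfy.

1. condition 'performs piercings' holds; premises liability coverage $625,000 < $675,000 → not met
2. condition 'serves clients under 18' holds; autoclave spore test 135 days ago vs limit 120 → not met
3. body-art establishment permit present → met
4. workstations without dedicated sharps container 4 > 2 → not met
5. sanitation citations on record 2 > 1 → not met
6. aftercare instruction sheet present → met
7. licensed tattoo artists 7 ≥ 6 → met
8. sharps-disposal audit 63 days ago vs limit 60 → not met
9. condition 'offers permanent makeup' holds; first-aid certification 65 days ago vs limit 60 → not met
10. health department inspection 186 days ago vs limit 180 → not met
Not met: 1, 2, 4, 5, 8, 9, 10

1, 2, 4, 5, 8, 9, 10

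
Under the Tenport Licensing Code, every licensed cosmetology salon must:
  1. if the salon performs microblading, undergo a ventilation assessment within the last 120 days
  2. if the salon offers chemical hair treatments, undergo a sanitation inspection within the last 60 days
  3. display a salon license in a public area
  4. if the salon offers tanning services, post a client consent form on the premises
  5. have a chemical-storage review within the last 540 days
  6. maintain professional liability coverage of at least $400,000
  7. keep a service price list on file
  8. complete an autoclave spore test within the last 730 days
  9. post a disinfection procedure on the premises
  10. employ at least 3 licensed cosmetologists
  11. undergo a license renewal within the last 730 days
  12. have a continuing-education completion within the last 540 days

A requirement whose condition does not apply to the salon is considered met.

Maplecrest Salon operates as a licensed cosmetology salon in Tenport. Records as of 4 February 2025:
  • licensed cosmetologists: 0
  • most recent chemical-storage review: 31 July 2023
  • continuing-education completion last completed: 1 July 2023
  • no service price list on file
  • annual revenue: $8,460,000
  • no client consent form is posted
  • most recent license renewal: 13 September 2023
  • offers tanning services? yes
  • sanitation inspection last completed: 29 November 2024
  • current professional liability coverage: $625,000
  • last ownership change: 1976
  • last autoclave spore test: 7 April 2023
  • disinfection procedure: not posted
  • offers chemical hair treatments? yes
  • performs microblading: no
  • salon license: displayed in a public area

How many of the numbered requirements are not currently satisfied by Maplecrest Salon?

7

1. condition 'performs microblading' does not hold → requirement n/a → met
2. condition 'offers chemical hair treatments' holds; sanitation inspection 67 days ago vs limit 60 → not met
3. salon license present → met
4. condition 'offers tanning services' holds; client consent form absent → not met
5. chemical-storage review 554 days ago vs limit 540 → not met
6. professional liability coverage $625,000 ≥ $400,000 → met
7. service price list absent → not met
8. autoclave spore test 669 days ago vs limit 730 → met
9. disinfection procedure absent → not met
10. licensed cosmetologists 0 < 3 → not met
11. license renewal 510 days ago vs limit 730 → met
12. continuing-education completion 584 days ago vs limit 540 → not met
Not met: 7 of 12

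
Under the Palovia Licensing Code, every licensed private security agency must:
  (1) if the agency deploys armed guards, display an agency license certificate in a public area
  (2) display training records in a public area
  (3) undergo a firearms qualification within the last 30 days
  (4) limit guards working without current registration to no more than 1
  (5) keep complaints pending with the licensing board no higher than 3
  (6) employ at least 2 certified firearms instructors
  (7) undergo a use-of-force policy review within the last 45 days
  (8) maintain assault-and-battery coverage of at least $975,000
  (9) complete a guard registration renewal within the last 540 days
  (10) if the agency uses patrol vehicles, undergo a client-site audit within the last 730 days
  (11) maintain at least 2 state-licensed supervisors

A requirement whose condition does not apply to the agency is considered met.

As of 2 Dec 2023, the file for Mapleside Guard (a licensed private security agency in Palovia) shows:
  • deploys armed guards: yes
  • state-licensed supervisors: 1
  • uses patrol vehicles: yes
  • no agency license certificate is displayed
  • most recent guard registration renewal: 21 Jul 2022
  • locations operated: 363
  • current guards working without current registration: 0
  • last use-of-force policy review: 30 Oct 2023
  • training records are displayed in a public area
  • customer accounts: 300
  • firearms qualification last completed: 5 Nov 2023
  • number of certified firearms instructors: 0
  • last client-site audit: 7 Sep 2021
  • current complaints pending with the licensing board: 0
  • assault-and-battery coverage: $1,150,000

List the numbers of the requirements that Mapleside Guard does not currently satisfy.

1. condition 'deploys armed guards' holds; agency license certificate absent → not met
2. training records present → met
3. firearms qualification 27 days ago vs limit 30 → met
4. guards working without current registration 0 ≤ 1 → met
5. complaints pending with the licensing board 0 ≤ 3 → met
6. certified firearms instructors 0 < 2 → not met
7. use-of-force policy review 33 days ago vs limit 45 → met
8. assault-and-battery coverage $1,150,000 ≥ $975,000 → met
9. guard registration renewal 499 days ago vs limit 540 → met
10. condition 'uses patrol vehicles' holds; client-site audit 816 days ago vs limit 730 → not met
11. state-licensed supervisors 1 < 2 → not met
Not met: 1, 6, 10, 11

1, 6, 10, 11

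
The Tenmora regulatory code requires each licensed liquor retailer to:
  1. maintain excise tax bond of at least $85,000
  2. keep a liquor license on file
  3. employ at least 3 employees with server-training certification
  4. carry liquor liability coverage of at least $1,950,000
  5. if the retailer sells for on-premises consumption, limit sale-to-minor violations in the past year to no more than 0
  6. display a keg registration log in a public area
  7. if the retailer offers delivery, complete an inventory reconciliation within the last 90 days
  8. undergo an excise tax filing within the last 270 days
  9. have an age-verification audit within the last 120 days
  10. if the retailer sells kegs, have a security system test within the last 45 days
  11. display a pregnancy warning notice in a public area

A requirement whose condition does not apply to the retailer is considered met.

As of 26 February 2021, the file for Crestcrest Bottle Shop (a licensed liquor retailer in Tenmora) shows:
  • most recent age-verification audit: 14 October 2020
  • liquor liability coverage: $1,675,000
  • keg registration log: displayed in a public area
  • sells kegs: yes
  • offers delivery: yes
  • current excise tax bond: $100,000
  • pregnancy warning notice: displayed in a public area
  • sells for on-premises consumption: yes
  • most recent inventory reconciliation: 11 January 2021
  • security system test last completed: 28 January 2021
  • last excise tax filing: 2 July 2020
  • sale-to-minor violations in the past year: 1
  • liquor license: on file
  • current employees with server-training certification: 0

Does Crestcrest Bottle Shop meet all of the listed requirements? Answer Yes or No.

1. excise tax bond $100,000 ≥ $85,000 → met
2. liquor license present → met
3. employees with server-training certification 0 < 3 → not met
4. liquor liability coverage $1,675,000 < $1,950,000 → not met
5. condition 'sells for on-premises consumption' holds; sale-to-minor violations in the past year 1 > 0 → not met
6. keg registration log present → met
7. condition 'offers delivery' holds; inventory reconciliation 46 days ago vs limit 90 → met
8. excise tax filing 239 days ago vs limit 270 → met
9. age-verification audit 135 days ago vs limit 120 → not met
10. condition 'sells kegs' holds; security system test 29 days ago vs limit 45 → met
11. pregnancy warning notice present → met
Not met: 3, 4, 5, 9

No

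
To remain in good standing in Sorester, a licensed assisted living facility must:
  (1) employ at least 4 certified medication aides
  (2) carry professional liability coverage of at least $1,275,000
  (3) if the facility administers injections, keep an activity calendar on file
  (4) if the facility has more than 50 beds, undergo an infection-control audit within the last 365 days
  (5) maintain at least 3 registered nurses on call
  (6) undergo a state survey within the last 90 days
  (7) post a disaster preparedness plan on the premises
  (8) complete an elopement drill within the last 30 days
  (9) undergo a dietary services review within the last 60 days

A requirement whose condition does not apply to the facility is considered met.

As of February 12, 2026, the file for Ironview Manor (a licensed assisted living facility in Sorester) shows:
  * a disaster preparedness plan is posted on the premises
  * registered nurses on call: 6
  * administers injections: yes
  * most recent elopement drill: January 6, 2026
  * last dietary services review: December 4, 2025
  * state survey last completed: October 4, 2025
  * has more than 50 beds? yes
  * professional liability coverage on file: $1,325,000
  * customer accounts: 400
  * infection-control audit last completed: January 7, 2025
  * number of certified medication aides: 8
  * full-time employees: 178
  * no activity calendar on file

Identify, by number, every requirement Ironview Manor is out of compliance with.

3, 4, 6, 8, 9

1. certified medication aides 8 ≥ 4 → met
2. professional liability coverage $1,325,000 ≥ $1,275,000 → met
3. condition 'administers injections' holds; activity calendar absent → not met
4. condition 'has more than 50 beds' holds; infection-control audit 401 days ago vs limit 365 → not met
5. registered nurses on call 6 ≥ 3 → met
6. state survey 131 days ago vs limit 90 → not met
7. disaster preparedness plan present → met
8. elopement drill 37 days ago vs limit 30 → not met
9. dietary services review 70 days ago vs limit 60 → not met
Not met: 3, 4, 6, 8, 9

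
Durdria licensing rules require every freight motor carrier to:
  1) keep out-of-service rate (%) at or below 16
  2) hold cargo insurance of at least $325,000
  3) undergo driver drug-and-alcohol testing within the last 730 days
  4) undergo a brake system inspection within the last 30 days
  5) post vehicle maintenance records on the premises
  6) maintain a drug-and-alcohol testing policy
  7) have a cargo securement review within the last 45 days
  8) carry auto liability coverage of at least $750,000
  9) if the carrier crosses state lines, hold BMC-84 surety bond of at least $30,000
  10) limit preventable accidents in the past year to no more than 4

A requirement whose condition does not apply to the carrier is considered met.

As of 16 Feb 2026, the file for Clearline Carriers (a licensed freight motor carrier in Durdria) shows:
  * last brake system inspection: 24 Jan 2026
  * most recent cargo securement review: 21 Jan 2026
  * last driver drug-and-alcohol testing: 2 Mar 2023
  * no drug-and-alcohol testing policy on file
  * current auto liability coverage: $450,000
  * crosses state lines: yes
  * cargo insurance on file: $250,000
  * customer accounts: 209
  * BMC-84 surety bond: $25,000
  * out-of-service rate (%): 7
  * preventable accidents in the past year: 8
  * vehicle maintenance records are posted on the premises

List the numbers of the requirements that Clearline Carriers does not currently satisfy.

1. out-of-service rate (%) 7 ≤ 16 → met
2. cargo insurance $250,000 < $325,000 → not met
3. driver drug-and-alcohol testing 1082 days ago vs limit 730 → not met
4. brake system inspection 23 days ago vs limit 30 → met
5. vehicle maintenance records present → met
6. drug-and-alcohol testing policy absent → not met
7. cargo securement review 26 days ago vs limit 45 → met
8. auto liability coverage $450,000 < $750,000 → not met
9. condition 'crosses state lines' holds; BMC-84 surety bond $25,000 < $30,000 → not met
10. preventable accidents in the past year 8 > 4 → not met
Not met: 2, 3, 6, 8, 9, 10

2, 3, 6, 8, 9, 10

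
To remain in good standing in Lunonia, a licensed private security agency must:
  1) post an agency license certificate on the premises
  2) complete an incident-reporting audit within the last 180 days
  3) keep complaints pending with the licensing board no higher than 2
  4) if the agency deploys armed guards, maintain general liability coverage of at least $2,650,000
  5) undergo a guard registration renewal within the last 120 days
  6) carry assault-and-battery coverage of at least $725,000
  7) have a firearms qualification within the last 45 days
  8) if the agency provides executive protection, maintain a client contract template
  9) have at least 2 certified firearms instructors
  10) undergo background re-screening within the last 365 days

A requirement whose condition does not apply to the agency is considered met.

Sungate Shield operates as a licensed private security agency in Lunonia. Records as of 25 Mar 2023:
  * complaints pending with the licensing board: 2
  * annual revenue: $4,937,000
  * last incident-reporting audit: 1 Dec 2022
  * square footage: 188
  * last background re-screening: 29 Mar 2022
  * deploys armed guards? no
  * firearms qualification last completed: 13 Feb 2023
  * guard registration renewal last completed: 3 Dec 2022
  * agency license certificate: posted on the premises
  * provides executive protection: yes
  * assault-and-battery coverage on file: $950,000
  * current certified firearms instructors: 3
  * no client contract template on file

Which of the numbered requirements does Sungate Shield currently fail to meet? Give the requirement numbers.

8

1. agency license certificate present → met
2. incident-reporting audit 114 days ago vs limit 180 → met
3. complaints pending with the licensing board 2 ≤ 2 → met
4. condition 'deploys armed guards' does not hold → requirement n/a → met
5. guard registration renewal 112 days ago vs limit 120 → met
6. assault-and-battery coverage $950,000 ≥ $725,000 → met
7. firearms qualification 40 days ago vs limit 45 → met
8. condition 'provides executive protection' holds; client contract template absent → not met
9. certified firearms instructors 3 ≥ 2 → met
10. background re-screening 361 days ago vs limit 365 → met
Not met: 8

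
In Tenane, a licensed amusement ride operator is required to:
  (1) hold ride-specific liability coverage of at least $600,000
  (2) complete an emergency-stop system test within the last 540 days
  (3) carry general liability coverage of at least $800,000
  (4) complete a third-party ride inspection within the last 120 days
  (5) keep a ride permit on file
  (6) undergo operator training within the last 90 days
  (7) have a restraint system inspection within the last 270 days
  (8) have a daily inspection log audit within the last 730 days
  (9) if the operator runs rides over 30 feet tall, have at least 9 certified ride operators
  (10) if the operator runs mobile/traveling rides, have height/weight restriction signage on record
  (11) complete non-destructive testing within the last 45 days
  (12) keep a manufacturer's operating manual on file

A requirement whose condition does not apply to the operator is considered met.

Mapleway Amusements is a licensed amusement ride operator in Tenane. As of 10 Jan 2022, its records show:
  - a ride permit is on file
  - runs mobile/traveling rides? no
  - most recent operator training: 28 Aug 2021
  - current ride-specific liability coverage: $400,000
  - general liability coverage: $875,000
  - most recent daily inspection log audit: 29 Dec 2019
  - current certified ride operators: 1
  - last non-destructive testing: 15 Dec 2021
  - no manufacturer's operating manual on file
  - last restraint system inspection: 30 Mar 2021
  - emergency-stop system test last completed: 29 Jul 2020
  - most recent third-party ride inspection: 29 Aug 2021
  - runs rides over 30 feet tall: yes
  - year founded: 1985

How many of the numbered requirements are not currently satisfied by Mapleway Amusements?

1. ride-specific liability coverage $400,000 < $600,000 → not met
2. emergency-stop system test 530 days ago vs limit 540 → met
3. general liability coverage $875,000 ≥ $800,000 → met
4. third-party ride inspection 134 days ago vs limit 120 → not met
5. ride permit present → met
6. operator training 135 days ago vs limit 90 → not met
7. restraint system inspection 286 days ago vs limit 270 → not met
8. daily inspection log audit 743 days ago vs limit 730 → not met
9. condition 'runs rides over 30 feet tall' holds; certified ride operators 1 < 9 → not met
10. condition 'runs mobile/traveling rides' does not hold → requirement n/a → met
11. non-destructive testing 26 days ago vs limit 45 → met
12. manufacturer's operating manual absent → not met
Not met: 7 of 12

7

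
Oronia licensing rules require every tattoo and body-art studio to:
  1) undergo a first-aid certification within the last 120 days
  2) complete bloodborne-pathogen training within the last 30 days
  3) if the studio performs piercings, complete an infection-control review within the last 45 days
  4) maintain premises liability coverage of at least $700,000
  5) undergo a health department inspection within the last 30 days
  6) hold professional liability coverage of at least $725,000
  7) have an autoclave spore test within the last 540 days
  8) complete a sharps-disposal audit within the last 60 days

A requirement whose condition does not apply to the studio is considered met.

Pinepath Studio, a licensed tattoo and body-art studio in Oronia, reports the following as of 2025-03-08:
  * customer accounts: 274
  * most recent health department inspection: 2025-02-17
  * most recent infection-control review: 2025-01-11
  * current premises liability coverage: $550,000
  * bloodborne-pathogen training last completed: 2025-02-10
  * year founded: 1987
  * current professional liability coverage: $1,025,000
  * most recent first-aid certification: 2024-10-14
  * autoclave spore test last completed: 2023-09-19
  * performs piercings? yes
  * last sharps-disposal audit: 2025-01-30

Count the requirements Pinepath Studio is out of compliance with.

1. first-aid certification 145 days ago vs limit 120 → not met
2. bloodborne-pathogen training 26 days ago vs limit 30 → met
3. condition 'performs piercings' holds; infection-control review 56 days ago vs limit 45 → not met
4. premises liability coverage $550,000 < $700,000 → not met
5. health department inspection 19 days ago vs limit 30 → met
6. professional liability coverage $1,025,000 ≥ $725,000 → met
7. autoclave spore test 536 days ago vs limit 540 → met
8. sharps-disposal audit 37 days ago vs limit 60 → met
Not met: 3 of 8

3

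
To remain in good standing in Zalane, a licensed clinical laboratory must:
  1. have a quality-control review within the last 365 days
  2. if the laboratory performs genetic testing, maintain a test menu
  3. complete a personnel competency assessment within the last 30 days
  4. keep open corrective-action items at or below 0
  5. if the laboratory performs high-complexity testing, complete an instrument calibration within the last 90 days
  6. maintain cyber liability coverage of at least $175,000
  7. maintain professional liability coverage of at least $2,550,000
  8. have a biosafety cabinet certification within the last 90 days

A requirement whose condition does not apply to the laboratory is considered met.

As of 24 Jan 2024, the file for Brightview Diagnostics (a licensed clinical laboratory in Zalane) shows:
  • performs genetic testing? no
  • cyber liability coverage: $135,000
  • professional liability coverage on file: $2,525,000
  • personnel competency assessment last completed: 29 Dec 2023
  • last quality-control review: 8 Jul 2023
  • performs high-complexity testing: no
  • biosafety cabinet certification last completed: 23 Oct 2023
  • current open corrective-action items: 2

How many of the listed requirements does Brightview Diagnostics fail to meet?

1. quality-control review 200 days ago vs limit 365 → met
2. condition 'performs genetic testing' does not hold → requirement n/a → met
3. personnel competency assessment 26 days ago vs limit 30 → met
4. open corrective-action items 2 > 0 → not met
5. condition 'performs high-complexity testing' does not hold → requirement n/a → met
6. cyber liability coverage $135,000 < $175,000 → not met
7. professional liability coverage $2,525,000 < $2,550,000 → not met
8. biosafety cabinet certification 93 days ago vs limit 90 → not met
Not met: 4 of 8

4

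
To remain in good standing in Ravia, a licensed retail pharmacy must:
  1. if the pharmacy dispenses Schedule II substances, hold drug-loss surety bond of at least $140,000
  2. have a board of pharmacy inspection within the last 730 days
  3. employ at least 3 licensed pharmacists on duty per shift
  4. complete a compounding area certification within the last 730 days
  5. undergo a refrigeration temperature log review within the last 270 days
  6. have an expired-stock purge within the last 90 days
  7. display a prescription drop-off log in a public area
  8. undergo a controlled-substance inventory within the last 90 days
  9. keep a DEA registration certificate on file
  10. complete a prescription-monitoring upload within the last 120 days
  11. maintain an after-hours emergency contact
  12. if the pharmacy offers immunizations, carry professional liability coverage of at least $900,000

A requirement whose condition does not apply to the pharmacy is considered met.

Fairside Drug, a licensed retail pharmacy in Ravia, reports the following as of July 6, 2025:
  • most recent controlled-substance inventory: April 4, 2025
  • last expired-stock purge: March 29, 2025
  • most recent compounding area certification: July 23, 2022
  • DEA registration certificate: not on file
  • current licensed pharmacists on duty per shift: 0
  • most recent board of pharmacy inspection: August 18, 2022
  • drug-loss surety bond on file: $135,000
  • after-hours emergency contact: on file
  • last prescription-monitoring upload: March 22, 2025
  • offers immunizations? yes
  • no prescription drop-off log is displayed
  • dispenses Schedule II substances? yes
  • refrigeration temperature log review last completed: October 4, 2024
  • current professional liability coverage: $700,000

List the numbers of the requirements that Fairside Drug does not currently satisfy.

1. condition 'dispenses Schedule II substances' holds; drug-loss surety bond $135,000 < $140,000 → not met
2. board of pharmacy inspection 1053 days ago vs limit 730 → not met
3. licensed pharmacists on duty per shift 0 < 3 → not met
4. compounding area certification 1079 days ago vs limit 730 → not met
5. refrigeration temperature log review 275 days ago vs limit 270 → not met
6. expired-stock purge 99 days ago vs limit 90 → not met
7. prescription drop-off log absent → not met
8. controlled-substance inventory 93 days ago vs limit 90 → not met
9. DEA registration certificate absent → not met
10. prescription-monitoring upload 106 days ago vs limit 120 → met
11. after-hours emergency contact present → met
12. condition 'offers immunizations' holds; professional liability coverage $700,000 < $900,000 → not met
Not met: 1, 2, 3, 4, 5, 6, 7, 8, 9, 12

1, 2, 3, 4, 5, 6, 7, 8, 9, 12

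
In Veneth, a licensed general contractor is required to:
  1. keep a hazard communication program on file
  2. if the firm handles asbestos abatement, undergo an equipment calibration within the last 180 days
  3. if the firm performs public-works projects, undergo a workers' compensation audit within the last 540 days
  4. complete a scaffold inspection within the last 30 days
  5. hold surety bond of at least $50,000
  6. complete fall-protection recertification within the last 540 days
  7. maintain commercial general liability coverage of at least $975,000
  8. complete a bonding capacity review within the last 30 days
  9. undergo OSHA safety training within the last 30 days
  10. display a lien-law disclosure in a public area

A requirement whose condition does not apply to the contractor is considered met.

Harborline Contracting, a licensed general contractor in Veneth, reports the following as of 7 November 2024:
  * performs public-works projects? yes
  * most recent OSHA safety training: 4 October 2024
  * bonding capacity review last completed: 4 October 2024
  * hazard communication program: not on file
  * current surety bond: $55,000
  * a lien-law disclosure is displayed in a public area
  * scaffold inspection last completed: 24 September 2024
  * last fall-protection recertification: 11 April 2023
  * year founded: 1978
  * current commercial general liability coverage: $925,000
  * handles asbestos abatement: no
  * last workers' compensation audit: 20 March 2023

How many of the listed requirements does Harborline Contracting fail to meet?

7

1. hazard communication program absent → not met
2. condition 'handles asbestos abatement' does not hold → requirement n/a → met
3. condition 'performs public-works projects' holds; workers' compensation audit 598 days ago vs limit 540 → not met
4. scaffold inspection 44 days ago vs limit 30 → not met
5. surety bond $55,000 ≥ $50,000 → met
6. fall-protection recertification 576 days ago vs limit 540 → not met
7. commercial general liability coverage $925,000 < $975,000 → not met
8. bonding capacity review 34 days ago vs limit 30 → not met
9. OSHA safety training 34 days ago vs limit 30 → not met
10. lien-law disclosure present → met
Not met: 7 of 10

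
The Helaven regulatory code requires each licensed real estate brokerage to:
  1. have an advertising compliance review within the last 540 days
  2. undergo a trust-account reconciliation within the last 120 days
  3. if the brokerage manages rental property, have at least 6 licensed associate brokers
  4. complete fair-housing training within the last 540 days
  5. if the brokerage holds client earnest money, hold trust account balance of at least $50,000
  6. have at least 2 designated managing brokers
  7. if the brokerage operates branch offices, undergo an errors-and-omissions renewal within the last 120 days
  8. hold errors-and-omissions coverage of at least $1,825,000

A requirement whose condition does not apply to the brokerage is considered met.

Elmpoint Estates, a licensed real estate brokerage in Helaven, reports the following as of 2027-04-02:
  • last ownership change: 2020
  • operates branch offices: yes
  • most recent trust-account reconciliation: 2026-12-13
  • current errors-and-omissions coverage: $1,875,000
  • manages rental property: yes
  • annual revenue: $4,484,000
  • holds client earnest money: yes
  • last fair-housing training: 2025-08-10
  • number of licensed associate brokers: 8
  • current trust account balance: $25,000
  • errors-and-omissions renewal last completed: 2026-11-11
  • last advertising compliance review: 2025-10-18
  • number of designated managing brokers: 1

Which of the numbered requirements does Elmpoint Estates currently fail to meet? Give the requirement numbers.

1. advertising compliance review 531 days ago vs limit 540 → met
2. trust-account reconciliation 110 days ago vs limit 120 → met
3. condition 'manages rental property' holds; licensed associate brokers 8 ≥ 6 → met
4. fair-housing training 600 days ago vs limit 540 → not met
5. condition 'holds client earnest money' holds; trust account balance $25,000 < $50,000 → not met
6. designated managing brokers 1 < 2 → not met
7. condition 'operates branch offices' holds; errors-and-omissions renewal 142 days ago vs limit 120 → not met
8. errors-and-omissions coverage $1,875,000 ≥ $1,825,000 → met
Not met: 4, 5, 6, 7

4, 5, 6, 7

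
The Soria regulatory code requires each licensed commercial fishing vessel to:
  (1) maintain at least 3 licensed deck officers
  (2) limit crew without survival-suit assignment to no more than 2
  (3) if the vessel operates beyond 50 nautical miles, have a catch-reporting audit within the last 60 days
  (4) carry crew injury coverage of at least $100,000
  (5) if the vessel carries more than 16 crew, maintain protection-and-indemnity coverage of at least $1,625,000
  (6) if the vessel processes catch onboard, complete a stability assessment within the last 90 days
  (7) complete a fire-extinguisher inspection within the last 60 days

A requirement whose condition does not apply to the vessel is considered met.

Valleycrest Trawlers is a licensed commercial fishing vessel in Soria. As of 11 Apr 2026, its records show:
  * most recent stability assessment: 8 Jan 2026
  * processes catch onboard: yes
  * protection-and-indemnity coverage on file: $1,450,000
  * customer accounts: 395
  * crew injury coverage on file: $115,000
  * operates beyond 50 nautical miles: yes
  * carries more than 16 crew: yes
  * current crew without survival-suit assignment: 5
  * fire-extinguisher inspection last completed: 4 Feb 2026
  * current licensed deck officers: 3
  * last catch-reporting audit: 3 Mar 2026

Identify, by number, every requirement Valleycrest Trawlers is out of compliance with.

2, 5, 6, 7

1. licensed deck officers 3 ≥ 3 → met
2. crew without survival-suit assignment 5 > 2 → not met
3. condition 'operates beyond 50 nautical miles' holds; catch-reporting audit 39 days ago vs limit 60 → met
4. crew injury coverage $115,000 ≥ $100,000 → met
5. condition 'carries more than 16 crew' holds; protection-and-indemnity coverage $1,450,000 < $1,625,000 → not met
6. condition 'processes catch onboard' holds; stability assessment 93 days ago vs limit 90 → not met
7. fire-extinguisher inspection 66 days ago vs limit 60 → not met
Not met: 2, 5, 6, 7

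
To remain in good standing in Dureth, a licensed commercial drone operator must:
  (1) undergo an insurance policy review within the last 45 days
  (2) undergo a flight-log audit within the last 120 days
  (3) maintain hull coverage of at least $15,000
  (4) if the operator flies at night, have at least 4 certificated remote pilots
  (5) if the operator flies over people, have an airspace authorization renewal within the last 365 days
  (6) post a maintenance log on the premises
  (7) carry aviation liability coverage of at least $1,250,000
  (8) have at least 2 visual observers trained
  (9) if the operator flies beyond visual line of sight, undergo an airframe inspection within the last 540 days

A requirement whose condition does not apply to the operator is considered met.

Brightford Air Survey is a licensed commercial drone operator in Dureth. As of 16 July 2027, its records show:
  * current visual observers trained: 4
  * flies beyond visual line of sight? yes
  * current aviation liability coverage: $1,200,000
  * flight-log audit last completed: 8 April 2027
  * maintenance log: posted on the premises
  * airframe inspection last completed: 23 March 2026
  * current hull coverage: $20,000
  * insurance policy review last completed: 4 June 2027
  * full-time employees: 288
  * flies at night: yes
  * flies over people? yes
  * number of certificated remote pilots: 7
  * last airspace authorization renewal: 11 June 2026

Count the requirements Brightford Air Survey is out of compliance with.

2

1. insurance policy review 42 days ago vs limit 45 → met
2. flight-log audit 99 days ago vs limit 120 → met
3. hull coverage $20,000 ≥ $15,000 → met
4. condition 'flies at night' holds; certificated remote pilots 7 ≥ 4 → met
5. condition 'flies over people' holds; airspace authorization renewal 400 days ago vs limit 365 → not met
6. maintenance log present → met
7. aviation liability coverage $1,200,000 < $1,250,000 → not met
8. visual observers trained 4 ≥ 2 → met
9. condition 'flies beyond visual line of sight' holds; airframe inspection 480 days ago vs limit 540 → met
Not met: 2 of 9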